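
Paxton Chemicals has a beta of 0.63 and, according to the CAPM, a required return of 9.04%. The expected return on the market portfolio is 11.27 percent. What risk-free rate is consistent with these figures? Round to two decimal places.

E(R) = R_f + β(E(R_m) − R_f) = R_f(1 − β) + β·E(R_m)
9.04% = R_f × (1 − 0.63) + 0.63 × 11.27%
9.04% = R_f × 0.37 + 7.1001%
R_f = (9.04% − 7.1001%) / 0.37 = 5.24%

5.24%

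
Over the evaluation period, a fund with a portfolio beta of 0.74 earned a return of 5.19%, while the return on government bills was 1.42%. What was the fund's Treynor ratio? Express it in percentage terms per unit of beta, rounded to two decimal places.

5.09%

Treynor = (R_P − R_f) / β_P = (5.19% − 1.42%) / 0.7400 = 3.77% / 0.7400 = 5.09%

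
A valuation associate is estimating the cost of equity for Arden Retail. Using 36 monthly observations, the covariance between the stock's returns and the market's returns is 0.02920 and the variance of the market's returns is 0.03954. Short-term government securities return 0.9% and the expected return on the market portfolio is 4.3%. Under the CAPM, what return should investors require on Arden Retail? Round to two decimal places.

β = Cov(R_i, R_m) / Var(R_m) = 0.02920 / 0.03954 = 0.7385
MRP = 4.3% − 0.9% = 3.40%
E(R) = R_f + β × MRP = 0.9% + 0.7385 × 3.4% = 3.41%

3.41%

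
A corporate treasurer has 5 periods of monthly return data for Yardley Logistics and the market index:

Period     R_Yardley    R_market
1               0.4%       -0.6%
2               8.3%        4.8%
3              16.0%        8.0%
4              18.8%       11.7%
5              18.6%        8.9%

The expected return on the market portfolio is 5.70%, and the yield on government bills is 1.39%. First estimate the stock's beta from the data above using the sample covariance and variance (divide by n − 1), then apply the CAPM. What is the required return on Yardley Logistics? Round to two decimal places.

Mean R_i = (0.4 + 8.3 + 16.0 + 18.8 + 18.6) / 5 = 12.4200%
Mean R_m = (-0.6 + 4.8 + 8.0 + 11.7 + 8.9) / 5 = 6.5600%
Σ(R_i − R̄_i)(R_m − R̄_m) = 145.7240  ⇒  Cov = 145.7240 / 4 = 36.4310
Σ(R_m − R̄_m)² = 88.3320  ⇒  Var(R_m) = 88.3320 / 4 = 22.0830
β = Cov / Var(R_m) = 36.4310 / 22.0830 = 1.6497
MRP = 5.70% − 1.39% = 4.31%
E(R) = R_f + β × MRP = 1.39% + 1.6497 × 4.31% = 8.50%

8.50%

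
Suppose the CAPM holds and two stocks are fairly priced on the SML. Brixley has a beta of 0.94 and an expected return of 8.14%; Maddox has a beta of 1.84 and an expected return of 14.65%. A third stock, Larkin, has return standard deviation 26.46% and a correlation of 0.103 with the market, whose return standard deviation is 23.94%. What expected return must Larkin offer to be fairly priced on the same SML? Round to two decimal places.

MRP = (14.65% − 8.14%) / (1.84 − 0.94) = 7.2333%
R_f = 8.14% − 0.94 × 7.2333% = 1.3407%
β_Larkin = ρ·σ_i/σ_m = 0.103 × 26.46 / 23.94 = 0.1138
E(R_Larkin) = R_f + β × MRP = 1.3407% + 0.1138 × 7.2333% = 2.16%

2.16%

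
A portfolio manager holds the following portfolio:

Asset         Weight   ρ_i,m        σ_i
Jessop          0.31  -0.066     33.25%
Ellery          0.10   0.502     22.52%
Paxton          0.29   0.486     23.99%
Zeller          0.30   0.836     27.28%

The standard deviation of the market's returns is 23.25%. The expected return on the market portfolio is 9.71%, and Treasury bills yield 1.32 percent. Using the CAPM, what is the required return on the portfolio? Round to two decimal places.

5.17%

β_Jessop = -0.066 × 33.25% / 23.25% = -0.0944
β_Ellery = 0.502 × 22.52% / 23.25% = 0.4862
β_Paxton = 0.486 × 23.99% / 23.25% = 0.5015
β_Zeller = 0.836 × 27.28% / 23.25% = 0.9809
β_P = Σ w_i β_i = 0.31×-0.0944 + 0.10×0.4862 + 0.29×0.5015 + 0.30×0.9809 = 0.4591
MRP = 9.71% − 1.32% = 8.39%
E(R_P) = R_f + β_P × MRP = 1.32% + 0.4591 × 8.39% = 5.17%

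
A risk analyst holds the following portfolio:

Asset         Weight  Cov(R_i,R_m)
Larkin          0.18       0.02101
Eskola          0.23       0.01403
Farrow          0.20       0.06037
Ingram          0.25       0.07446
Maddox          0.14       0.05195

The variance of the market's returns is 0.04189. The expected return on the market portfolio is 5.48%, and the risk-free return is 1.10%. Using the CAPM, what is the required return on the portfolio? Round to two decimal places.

5.80%

β_Larkin = 0.02101 / 0.04189 = 0.5016
β_Eskola = 0.01403 / 0.04189 = 0.3349
β_Farrow = 0.06037 / 0.04189 = 1.4412
β_Ingram = 0.07446 / 0.04189 = 1.7775
β_Maddox = 0.05195 / 0.04189 = 1.2402
β_P = Σ w_i β_i = 0.18×0.5016 + 0.23×0.3349 + 0.20×1.4412 + 0.25×1.7775 + 0.14×1.2402 = 1.0736
MRP = 5.48% − 1.10% = 4.38%
E(R_P) = R_f + β_P × MRP = 1.10% + 1.0736 × 4.38% = 5.80%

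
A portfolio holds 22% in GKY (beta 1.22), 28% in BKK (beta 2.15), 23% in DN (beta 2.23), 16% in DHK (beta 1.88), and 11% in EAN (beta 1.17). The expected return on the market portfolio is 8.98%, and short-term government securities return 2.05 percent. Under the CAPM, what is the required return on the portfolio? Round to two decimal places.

β_P = Σ w_i β_i = 0.22×1.22 + 0.28×2.15 + 0.23×2.23 + 0.16×1.88 + 0.11×1.17 = 1.8128
MRP = 8.98% − 2.05% = 6.93%
E(R_P) = R_f + β_P × MRP = 2.05% + 1.8128 × 6.93% = 14.61%

14.61%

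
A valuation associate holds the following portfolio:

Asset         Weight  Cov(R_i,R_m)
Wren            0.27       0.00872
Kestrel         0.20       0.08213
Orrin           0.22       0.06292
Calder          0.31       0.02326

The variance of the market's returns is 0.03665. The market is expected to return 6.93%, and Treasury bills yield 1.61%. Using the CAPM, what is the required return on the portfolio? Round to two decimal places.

β_Wren = 0.00872 / 0.03665 = 0.2379
β_Kestrel = 0.08213 / 0.03665 = 2.2409
β_Orrin = 0.06292 / 0.03665 = 1.7168
β_Calder = 0.02326 / 0.03665 = 0.6347
β_P = Σ w_i β_i = 0.27×0.2379 + 0.20×2.2409 + 0.22×1.7168 + 0.31×0.6347 = 1.0869
MRP = 6.93% − 1.61% = 5.32%
E(R_P) = R_f + β_P × MRP = 1.61% + 1.0869 × 5.32% = 7.39%

7.39%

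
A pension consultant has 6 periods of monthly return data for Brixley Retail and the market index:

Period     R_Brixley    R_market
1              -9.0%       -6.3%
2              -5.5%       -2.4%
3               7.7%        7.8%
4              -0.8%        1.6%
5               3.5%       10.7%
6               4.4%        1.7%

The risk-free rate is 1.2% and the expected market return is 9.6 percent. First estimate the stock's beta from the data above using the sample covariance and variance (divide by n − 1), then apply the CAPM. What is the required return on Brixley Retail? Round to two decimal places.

Mean R_i = (-9.0 − 5.5 + 7.7 − 0.8 + 3.5 + 4.4) / 6 = 0.0500%
Mean R_m = (-6.3 − 2.4 + 7.8 + 1.6 + 10.7 + 1.7) / 6 = 2.1833%
Σ(R_i − R̄_i)(R_m − R̄_m) = 172.9550  ⇒  Cov = 172.9550 / 5 = 34.5910
Σ(R_m − R̄_m)² = 197.6283  ⇒  Var(R_m) = 197.6283 / 5 = 39.5257
β = Cov / Var(R_m) = 34.5910 / 39.5257 = 0.8752
MRP = 9.6% − 1.2% = 8.40%
E(R) = R_f + β × MRP = 1.2% + 0.8752 × 8.4% = 8.55%

8.55%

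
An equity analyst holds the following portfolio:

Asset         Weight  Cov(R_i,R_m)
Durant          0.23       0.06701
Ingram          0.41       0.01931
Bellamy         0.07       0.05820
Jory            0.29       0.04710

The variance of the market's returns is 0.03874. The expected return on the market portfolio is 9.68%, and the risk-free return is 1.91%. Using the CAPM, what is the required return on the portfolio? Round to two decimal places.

10.15%

β_Durant = 0.06701 / 0.03874 = 1.7297
β_Ingram = 0.01931 / 0.03874 = 0.4985
β_Bellamy = 0.05820 / 0.03874 = 1.5023
β_Jory = 0.04710 / 0.03874 = 1.2158
β_P = Σ w_i β_i = 0.23×1.7297 + 0.41×0.4985 + 0.07×1.5023 + 0.29×1.2158 = 1.0600
MRP = 9.68% − 1.91% = 7.77%
E(R_P) = R_f + β_P × MRP = 1.91% + 1.0600 × 7.77% = 10.15%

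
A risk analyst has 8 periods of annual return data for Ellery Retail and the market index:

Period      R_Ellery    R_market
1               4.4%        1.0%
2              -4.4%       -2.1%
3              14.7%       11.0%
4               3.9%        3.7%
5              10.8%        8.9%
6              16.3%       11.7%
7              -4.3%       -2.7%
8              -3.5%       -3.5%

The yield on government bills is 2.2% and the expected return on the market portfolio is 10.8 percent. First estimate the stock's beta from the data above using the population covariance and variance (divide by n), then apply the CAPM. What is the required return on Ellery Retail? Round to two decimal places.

Mean R_i = (4.4 − 4.4 + 14.7 + 3.9 + 10.8 + 16.3 − 4.3 − 3.5) / 8 = 4.7375%
Mean R_m = (1.0 − 2.1 + 11.0 + 3.7 + 8.9 + 11.7 − 2.7 − 3.5) / 8 = 3.5000%
Σ(R_i − R̄_i)(R_m − R̄_m) = 367.8100  ⇒  Cov = 367.8100 / 8 = 45.9763
Σ(R_m − R̄_m)² = 277.7400  ⇒  Var(R_m) = 277.7400 / 8 = 34.7175
β = Cov / Var(R_m) = 45.9763 / 34.7175 = 1.3243
MRP = 10.8% − 2.2% = 8.60%
E(R) = R_f + β × MRP = 2.2% + 1.3243 × 8.6% = 13.59%

13.59%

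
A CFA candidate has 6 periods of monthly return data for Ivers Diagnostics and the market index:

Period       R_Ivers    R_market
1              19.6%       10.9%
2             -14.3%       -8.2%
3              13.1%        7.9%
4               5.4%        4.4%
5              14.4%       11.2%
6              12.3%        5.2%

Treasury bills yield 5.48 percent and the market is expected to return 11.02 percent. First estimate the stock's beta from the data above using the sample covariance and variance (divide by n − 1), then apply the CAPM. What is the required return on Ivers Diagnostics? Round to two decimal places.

14.55%

Mean R_i = (19.6 − 14.3 + 13.1 + 5.4 + 14.4 + 12.3) / 6 = 8.4167%
Mean R_m = (10.9 − 8.2 + 7.9 + 4.4 + 11.2 + 5.2) / 6 = 5.2333%
Σ(R_i − R̄_i)(R_m − R̄_m) = 419.1067  ⇒  Cov = 419.1067 / 5 = 83.8213
Σ(R_m − R̄_m)² = 255.9733  ⇒  Var(R_m) = 255.9733 / 5 = 51.1947
β = Cov / Var(R_m) = 83.8213 / 51.1947 = 1.6373
MRP = 11.02% − 5.48% = 5.54%
E(R) = R_f + β × MRP = 5.48% + 1.6373 × 5.54% = 14.55%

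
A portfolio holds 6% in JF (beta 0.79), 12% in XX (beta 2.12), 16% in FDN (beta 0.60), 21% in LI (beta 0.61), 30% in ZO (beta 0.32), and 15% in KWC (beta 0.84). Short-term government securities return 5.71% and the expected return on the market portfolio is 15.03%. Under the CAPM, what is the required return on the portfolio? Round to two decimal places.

β_P = Σ w_i β_i = 0.06×0.79 + 0.12×2.12 + 0.16×0.60 + 0.21×0.61 + 0.30×0.32 + 0.15×0.84 = 0.7479
MRP = 15.03% − 5.71% = 9.32%
E(R_P) = R_f + β_P × MRP = 5.71% + 0.7479 × 9.32% = 12.68%

12.68%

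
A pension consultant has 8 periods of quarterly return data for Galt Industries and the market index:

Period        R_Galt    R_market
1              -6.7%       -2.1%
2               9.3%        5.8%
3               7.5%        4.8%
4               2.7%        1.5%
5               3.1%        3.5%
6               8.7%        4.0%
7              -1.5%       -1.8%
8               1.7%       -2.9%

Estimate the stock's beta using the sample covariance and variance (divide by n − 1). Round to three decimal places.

Mean R_i = (-6.7 + 9.3 + 7.5 + 2.7 + 3.1 + 8.7 − 1.5 + 1.7) / 8 = 3.1000%
Mean R_m = (-2.1 + 5.8 + 4.8 + 1.5 + 3.5 + 4.0 − 1.8 − 2.9) / 8 = 1.6000%
Σ(R_i − R̄_i)(R_m − R̄_m) = 111.8000  ⇒  Cov = 111.8000 / 7 = 15.9714
Σ(R_m − R̄_m)² = 82.7600  ⇒  Var(R_m) = 82.7600 / 7 = 11.8229
β = Cov / Var(R_m) = 15.9714 / 11.8229 = 1.3509

1.351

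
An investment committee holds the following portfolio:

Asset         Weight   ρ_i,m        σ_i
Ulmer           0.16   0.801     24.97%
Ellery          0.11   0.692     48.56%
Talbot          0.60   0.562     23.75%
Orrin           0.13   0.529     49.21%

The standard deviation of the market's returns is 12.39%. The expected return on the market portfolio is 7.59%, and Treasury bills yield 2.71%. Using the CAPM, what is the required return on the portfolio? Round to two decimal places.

9.91%

β_Ulmer = 0.801 × 24.97% / 12.39% = 1.6143
β_Ellery = 0.692 × 48.56% / 12.39% = 2.7121
β_Talbot = 0.562 × 23.75% / 12.39% = 1.0773
β_Orrin = 0.529 × 49.21% / 12.39% = 2.1011
β_P = Σ w_i β_i = 0.16×1.6143 + 0.11×2.7121 + 0.60×1.0773 + 0.13×2.1011 = 1.4761
MRP = 7.59% − 2.71% = 4.88%
E(R_P) = R_f + β_P × MRP = 2.71% + 1.4761 × 4.88% = 9.91%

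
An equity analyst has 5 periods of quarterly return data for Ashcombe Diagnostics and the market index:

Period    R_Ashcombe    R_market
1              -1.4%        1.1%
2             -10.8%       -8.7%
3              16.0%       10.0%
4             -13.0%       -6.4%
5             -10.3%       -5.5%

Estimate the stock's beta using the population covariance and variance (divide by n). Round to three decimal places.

1.544

Mean R_i = (-1.4 − 10.8 + 16.0 − 13.0 − 10.3) / 5 = -3.9000%
Mean R_m = (1.1 − 8.7 + 10.0 − 6.4 − 5.5) / 5 = -1.9000%
Σ(R_i − R̄_i)(R_m − R̄_m) = 355.2200  ⇒  Cov = 355.2200 / 5 = 71.0440
Σ(R_m − R̄_m)² = 230.0600  ⇒  Var(R_m) = 230.0600 / 5 = 46.0120
β = Cov / Var(R_m) = 71.0440 / 46.0120 = 1.5440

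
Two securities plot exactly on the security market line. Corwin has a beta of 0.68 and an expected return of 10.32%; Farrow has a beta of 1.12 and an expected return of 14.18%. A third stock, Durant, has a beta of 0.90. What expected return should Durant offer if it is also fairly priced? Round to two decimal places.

12.25%

MRP (SML slope) = (14.18% − 10.32%) / (1.12 − 0.68) = 3.86% / 0.44 = 8.7727%
R_f (intercept) = 10.32% − 0.68 × 8.7727% = 4.3546%
E(R_Durant) = R_f + β × MRP = 4.3546% + 0.90 × 8.7727% = 12.25%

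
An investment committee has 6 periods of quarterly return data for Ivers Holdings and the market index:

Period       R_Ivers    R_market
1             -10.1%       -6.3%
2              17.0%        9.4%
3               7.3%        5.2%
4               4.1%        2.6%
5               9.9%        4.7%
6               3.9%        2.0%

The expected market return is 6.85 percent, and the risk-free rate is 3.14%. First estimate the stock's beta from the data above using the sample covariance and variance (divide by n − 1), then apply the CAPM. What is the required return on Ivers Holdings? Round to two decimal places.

9.46%

Mean R_i = (-10.1 + 17.0 + 7.3 + 4.1 + 9.9 + 3.9) / 6 = 5.3500%
Mean R_m = (-6.3 + 9.4 + 5.2 + 2.6 + 4.7 + 2.0) / 6 = 2.9333%
Σ(R_i − R̄_i)(R_m − R̄_m) = 232.2200  ⇒  Cov = 232.2200 / 5 = 46.4440
Σ(R_m − R̄_m)² = 136.3133  ⇒  Var(R_m) = 136.3133 / 5 = 27.2627
β = Cov / Var(R_m) = 46.4440 / 27.2627 = 1.7036
MRP = 6.85% − 3.14% = 3.71%
E(R) = R_f + β × MRP = 3.14% + 1.7036 × 3.71% = 9.46%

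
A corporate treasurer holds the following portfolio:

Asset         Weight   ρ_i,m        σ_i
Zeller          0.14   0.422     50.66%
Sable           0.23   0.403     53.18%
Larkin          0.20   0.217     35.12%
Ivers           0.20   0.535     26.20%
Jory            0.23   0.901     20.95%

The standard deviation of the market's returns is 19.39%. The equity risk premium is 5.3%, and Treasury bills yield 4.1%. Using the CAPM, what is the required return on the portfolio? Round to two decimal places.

8.64%

β_Zeller = 0.422 × 50.66% / 19.39% = 1.1026
β_Sable = 0.403 × 53.18% / 19.39% = 1.1053
β_Larkin = 0.217 × 35.12% / 19.39% = 0.3930
β_Ivers = 0.535 × 26.20% / 19.39% = 0.7229
β_Jory = 0.901 × 20.95% / 19.39% = 0.9735
β_P = Σ w_i β_i = 0.14×1.1026 + 0.23×1.1053 + 0.20×0.3930 + 0.20×0.7229 + 0.23×0.9735 = 0.8557
E(R_P) = R_f + β_P × MRP = 4.1% + 0.8557 × 5.3% = 8.64%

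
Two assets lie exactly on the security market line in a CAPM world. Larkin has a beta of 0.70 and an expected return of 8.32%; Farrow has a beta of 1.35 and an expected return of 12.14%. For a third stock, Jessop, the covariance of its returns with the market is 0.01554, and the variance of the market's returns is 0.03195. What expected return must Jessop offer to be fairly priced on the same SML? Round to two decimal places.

7.06%

MRP = (12.14% − 8.32%) / (1.35 − 0.70) = 5.8769%
R_f = 8.32% − 0.70 × 5.8769% = 4.2062%
β_Jessop = Cov / Var(R_m) = 0.01554 / 0.03195 = 0.4864
E(R_Jessop) = R_f + β × MRP = 4.2062% + 0.4864 × 5.8769% = 7.06%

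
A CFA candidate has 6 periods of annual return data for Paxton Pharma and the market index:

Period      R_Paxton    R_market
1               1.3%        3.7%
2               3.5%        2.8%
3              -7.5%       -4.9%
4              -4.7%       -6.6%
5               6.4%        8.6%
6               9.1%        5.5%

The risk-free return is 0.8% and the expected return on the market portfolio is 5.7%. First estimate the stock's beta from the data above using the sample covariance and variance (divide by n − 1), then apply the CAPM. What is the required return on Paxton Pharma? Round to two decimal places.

5.58%

Mean R_i = (1.3 + 3.5 − 7.5 − 4.7 + 6.4 + 9.1) / 6 = 1.3500%
Mean R_m = (3.7 + 2.8 − 4.9 − 6.6 + 8.6 + 5.5) / 6 = 1.5167%
Σ(R_i − R̄_i)(R_m − R̄_m) = 175.1850  ⇒  Cov = 175.1850 / 5 = 35.0370
Σ(R_m − R̄_m)² = 179.5083  ⇒  Var(R_m) = 179.5083 / 5 = 35.9017
β = Cov / Var(R_m) = 35.0370 / 35.9017 = 0.9759
MRP = 5.7% − 0.8% = 4.90%
E(R) = R_f + β × MRP = 0.8% + 0.9759 × 4.9% = 5.58%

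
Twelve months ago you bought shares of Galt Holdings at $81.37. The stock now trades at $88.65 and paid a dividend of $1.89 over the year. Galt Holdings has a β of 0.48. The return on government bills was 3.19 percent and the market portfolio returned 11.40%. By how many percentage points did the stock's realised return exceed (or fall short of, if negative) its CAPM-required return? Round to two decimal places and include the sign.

Realised HPR = (P1 + D1 − P0) / P0 = (88.65 + 1.89 − 81.37) / 81.37 = 9.17 / 81.37 = 11.2695%
MRP = 11.40% − 3.19% = 8.21%
CAPM required = R_f + β·MRP = 3.19% + 0.48 × 8.21% = 7.1308%
α = realised − required = 11.2695% − 7.1308% = +4.14%

+4.14%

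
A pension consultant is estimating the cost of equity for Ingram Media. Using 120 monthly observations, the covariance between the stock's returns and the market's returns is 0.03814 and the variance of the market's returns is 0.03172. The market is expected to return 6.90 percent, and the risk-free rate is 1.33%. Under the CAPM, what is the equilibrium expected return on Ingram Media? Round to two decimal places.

8.03%

β = Cov(R_i, R_m) / Var(R_m) = 0.03814 / 0.03172 = 1.2024
MRP = 6.90% − 1.33% = 5.57%
E(R) = R_f + β × MRP = 1.33% + 1.2024 × 5.57% = 8.03%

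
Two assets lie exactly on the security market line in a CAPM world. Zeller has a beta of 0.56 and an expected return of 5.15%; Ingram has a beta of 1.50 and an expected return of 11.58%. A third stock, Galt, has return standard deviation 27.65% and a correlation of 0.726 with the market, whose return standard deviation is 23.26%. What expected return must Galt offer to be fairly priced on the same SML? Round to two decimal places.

7.22%

MRP = (11.58% − 5.15%) / (1.50 − 0.56) = 6.8404%
R_f = 5.15% − 0.56 × 6.8404% = 1.3194%
β_Galt = ρ·σ_i/σ_m = 0.726 × 27.65 / 23.26 = 0.8630
E(R_Galt) = R_f + β × MRP = 1.3194% + 0.8630 × 6.8404% = 7.22%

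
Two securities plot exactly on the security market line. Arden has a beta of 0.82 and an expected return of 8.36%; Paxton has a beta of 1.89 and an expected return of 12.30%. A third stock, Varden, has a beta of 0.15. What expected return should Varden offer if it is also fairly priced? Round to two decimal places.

5.89%

MRP (SML slope) = (12.30% − 8.36%) / (1.89 − 0.82) = 3.94% / 1.07 = 3.6822%
R_f (intercept) = 8.36% − 0.82 × 3.6822% = 5.3406%
E(R_Varden) = R_f + β × MRP = 5.3406% + 0.15 × 3.6822% = 5.89%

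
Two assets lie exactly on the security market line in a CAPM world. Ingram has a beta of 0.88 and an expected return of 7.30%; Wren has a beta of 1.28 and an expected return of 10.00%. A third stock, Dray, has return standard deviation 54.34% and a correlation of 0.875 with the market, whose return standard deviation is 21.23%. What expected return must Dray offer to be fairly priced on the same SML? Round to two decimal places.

MRP = (10.00% − 7.30%) / (1.28 − 0.88) = 6.7500%
R_f = 7.30% − 0.88 × 6.7500% = 1.3600%
β_Dray = ρ·σ_i/σ_m = 0.875 × 54.34 / 21.23 = 2.2396
E(R_Dray) = R_f + β × MRP = 1.3600% + 2.2396 × 6.7500% = 16.48%

16.48%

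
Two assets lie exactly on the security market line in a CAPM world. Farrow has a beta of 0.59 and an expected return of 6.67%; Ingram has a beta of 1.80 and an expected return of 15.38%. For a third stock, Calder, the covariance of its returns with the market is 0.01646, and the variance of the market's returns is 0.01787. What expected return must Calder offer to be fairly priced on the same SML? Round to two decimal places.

9.05%

MRP = (15.38% − 6.67%) / (1.80 − 0.59) = 7.1983%
R_f = 6.67% − 0.59 × 7.1983% = 2.4230%
β_Calder = Cov / Var(R_m) = 0.01646 / 0.01787 = 0.9211
E(R_Calder) = R_f + β × MRP = 2.4230% + 0.9211 × 7.1983% = 9.05%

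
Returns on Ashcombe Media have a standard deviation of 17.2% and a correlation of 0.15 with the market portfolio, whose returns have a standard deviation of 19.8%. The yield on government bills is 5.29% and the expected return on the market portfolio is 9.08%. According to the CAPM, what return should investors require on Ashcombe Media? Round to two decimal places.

5.78%

β = ρ × σ_i / σ_m = 0.15 × 17.2% / 19.8% = 0.1303
MRP = 9.08% − 5.29% = 3.79%
E(R) = 5.29% + 0.1303 × 3.79% = 5.78%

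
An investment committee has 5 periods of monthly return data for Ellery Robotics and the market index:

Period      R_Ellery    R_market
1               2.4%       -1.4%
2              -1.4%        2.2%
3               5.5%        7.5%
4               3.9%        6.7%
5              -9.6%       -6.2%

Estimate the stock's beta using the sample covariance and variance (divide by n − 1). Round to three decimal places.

Mean R_i = (2.4 − 1.4 + 5.5 + 3.9 − 9.6) / 5 = 0.1600%
Mean R_m = (-1.4 + 2.2 + 7.5 + 6.7 − 6.2) / 5 = 1.7600%
Σ(R_i − R̄_i)(R_m − R̄_m) = 119.0520  ⇒  Cov = 119.0520 / 4 = 29.7630
Σ(R_m − R̄_m)² = 130.8920  ⇒  Var(R_m) = 130.8920 / 4 = 32.7230
β = Cov / Var(R_m) = 29.7630 / 32.7230 = 0.9095

0.910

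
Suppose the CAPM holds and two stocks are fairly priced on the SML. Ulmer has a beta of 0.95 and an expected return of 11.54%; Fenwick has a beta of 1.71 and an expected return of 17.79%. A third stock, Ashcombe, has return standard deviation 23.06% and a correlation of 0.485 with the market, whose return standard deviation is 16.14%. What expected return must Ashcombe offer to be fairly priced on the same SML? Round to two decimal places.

9.43%

MRP = (17.79% − 11.54%) / (1.71 − 0.95) = 8.2237%
R_f = 11.54% − 0.95 × 8.2237% = 3.7275%
β_Ashcombe = ρ·σ_i/σ_m = 0.485 × 23.06 / 16.14 = 0.6929
E(R_Ashcombe) = R_f + β × MRP = 3.7275% + 0.6929 × 8.2237% = 9.43%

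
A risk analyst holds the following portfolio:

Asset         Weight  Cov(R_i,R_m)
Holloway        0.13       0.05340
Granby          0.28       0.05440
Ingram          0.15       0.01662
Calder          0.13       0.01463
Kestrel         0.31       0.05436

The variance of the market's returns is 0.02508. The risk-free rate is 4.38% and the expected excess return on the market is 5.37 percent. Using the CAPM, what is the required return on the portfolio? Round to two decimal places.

13.68%

β_Holloway = 0.05340 / 0.02508 = 2.1292
β_Granby = 0.05440 / 0.02508 = 2.1691
β_Ingram = 0.01662 / 0.02508 = 0.6627
β_Calder = 0.01463 / 0.02508 = 0.5833
β_Kestrel = 0.05436 / 0.02508 = 2.1675
β_P = Σ w_i β_i = 0.13×2.1292 + 0.28×2.1691 + 0.15×0.6627 + 0.13×0.5833 + 0.31×2.1675 = 1.7313
E(R_P) = R_f + β_P × MRP = 4.38% + 1.7313 × 5.37% = 13.68%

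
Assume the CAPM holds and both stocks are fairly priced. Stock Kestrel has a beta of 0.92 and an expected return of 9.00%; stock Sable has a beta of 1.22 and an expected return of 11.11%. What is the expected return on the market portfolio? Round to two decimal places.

9.56%

Both satisfy E(R) = R_f + β·MRP, so the slope of the SML is
MRP = (11.11% − 9.00%) / (1.22 − 0.92) = 2.11% / 0.30 = 7.0333%
R_f = E(R_Kestrel) − β_Kestrel·MRP = 9.00% − 0.92 × 7.0333% = 2.5294%
E(R_m) = R_f + MRP = 2.5294% + 7.0333% = 9.56%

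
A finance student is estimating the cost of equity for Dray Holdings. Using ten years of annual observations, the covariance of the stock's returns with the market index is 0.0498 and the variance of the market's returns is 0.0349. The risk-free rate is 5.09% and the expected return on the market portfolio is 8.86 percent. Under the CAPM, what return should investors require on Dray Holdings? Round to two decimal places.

10.47%

β = Cov(R_i, R_m) / Var(R_m) = 0.0498 / 0.0349 = 1.4269
MRP = 8.86% − 5.09% = 3.77%
E(R) = R_f + β × MRP = 5.09% + 1.4269 × 3.77% = 10.47%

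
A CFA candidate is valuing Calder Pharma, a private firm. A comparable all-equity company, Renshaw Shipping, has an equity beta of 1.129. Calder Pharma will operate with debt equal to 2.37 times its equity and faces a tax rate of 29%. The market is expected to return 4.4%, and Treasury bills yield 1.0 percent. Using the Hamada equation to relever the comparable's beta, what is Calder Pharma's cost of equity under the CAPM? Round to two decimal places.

11.30%

β_L = β_U × [1 + (1 − t)(D/E)] = 1.129 × [1 + (1 − 0.29) × 2.37]
    = 1.129 × [1 + 0.71 × 2.37] = 1.129 × 2.6827 = 3.0288
MRP = 4.4% − 1.0% = 3.40%
E(R) = R_f + β_L × MRP = 1.0% + 3.0288 × 3.4% = 11.30%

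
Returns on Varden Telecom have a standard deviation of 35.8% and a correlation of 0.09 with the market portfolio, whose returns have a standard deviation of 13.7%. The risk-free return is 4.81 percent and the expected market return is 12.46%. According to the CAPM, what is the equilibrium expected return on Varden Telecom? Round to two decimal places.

β = ρ × σ_i / σ_m = 0.09 × 35.8% / 13.7% = 0.2352
MRP = 12.46% − 4.81% = 7.65%
E(R) = 4.81% + 0.2352 × 7.65% = 6.61%

6.61%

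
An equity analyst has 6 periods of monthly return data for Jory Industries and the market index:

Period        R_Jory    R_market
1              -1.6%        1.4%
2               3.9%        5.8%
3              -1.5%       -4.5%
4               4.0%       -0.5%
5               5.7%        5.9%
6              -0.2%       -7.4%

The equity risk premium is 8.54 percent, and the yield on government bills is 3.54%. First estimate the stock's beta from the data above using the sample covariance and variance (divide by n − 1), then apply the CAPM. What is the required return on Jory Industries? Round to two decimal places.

Mean R_i = (-1.6 + 3.9 − 1.5 + 4.0 + 5.7 − 0.2) / 6 = 1.7167%
Mean R_m = (1.4 + 5.8 − 4.5 − 0.5 + 5.9 − 7.4) / 6 = 0.1167%
Σ(R_i − R̄_i)(R_m − R̄_m) = 59.0383  ⇒  Cov = 59.0383 / 5 = 11.8077
Σ(R_m − R̄_m)² = 145.5883  ⇒  Var(R_m) = 145.5883 / 5 = 29.1177
β = Cov / Var(R_m) = 11.8077 / 29.1177 = 0.4055
E(R) = R_f + β × MRP = 3.54% + 0.4055 × 8.54% = 7.00%

7.00%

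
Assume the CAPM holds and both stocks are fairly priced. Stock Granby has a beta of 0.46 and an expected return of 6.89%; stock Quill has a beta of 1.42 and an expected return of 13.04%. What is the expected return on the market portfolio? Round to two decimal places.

10.35%

Both satisfy E(R) = R_f + β·MRP, so the slope of the SML is
MRP = (13.04% − 6.89%) / (1.42 − 0.46) = 6.15% / 0.96 = 6.4063%
R_f = E(R_Granby) − β_Granby·MRP = 6.89% − 0.46 × 6.4063% = 3.9431%
E(R_m) = R_f + MRP = 3.9431% + 6.4063% = 10.35%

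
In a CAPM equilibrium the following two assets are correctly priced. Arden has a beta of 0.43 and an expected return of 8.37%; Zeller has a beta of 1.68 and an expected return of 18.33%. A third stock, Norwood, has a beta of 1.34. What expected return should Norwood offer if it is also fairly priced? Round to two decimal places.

MRP (SML slope) = (18.33% − 8.37%) / (1.68 − 0.43) = 9.96% / 1.25 = 7.9680%
R_f (intercept) = 8.37% − 0.43 × 7.9680% = 4.9438%
E(R_Norwood) = R_f + β × MRP = 4.9438% + 1.34 × 7.9680% = 15.62%

15.62%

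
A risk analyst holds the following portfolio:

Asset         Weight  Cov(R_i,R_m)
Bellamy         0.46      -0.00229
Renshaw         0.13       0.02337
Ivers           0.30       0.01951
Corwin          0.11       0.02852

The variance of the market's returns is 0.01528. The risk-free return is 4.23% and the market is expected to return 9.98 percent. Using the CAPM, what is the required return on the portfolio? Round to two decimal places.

β_Bellamy = -0.00229 / 0.01528 = -0.1499
β_Renshaw = 0.02337 / 0.01528 = 1.5295
β_Ivers = 0.01951 / 0.01528 = 1.2768
β_Corwin = 0.02852 / 0.01528 = 1.8665
β_P = Σ w_i β_i = 0.46×-0.1499 + 0.13×1.5295 + 0.30×1.2768 + 0.11×1.8665 = 0.7182
MRP = 9.98% − 4.23% = 5.75%
E(R_P) = R_f + β_P × MRP = 4.23% + 0.7182 × 5.75% = 8.36%

8.36%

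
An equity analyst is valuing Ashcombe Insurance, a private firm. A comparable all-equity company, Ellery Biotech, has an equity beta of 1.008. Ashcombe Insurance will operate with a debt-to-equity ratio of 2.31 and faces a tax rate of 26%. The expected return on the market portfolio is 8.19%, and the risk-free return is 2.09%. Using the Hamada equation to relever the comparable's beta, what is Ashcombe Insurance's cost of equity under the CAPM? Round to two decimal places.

18.75%

β_L = β_U × [1 + (1 − t)(D/E)] = 1.008 × [1 + (1 − 0.26) × 2.31]
    = 1.008 × [1 + 0.74 × 2.31] = 1.008 × 2.7094 = 2.7311
MRP = 8.19% − 2.09% = 6.10%
E(R) = R_f + β_L × MRP = 2.09% + 2.7311 × 6.10% = 18.75%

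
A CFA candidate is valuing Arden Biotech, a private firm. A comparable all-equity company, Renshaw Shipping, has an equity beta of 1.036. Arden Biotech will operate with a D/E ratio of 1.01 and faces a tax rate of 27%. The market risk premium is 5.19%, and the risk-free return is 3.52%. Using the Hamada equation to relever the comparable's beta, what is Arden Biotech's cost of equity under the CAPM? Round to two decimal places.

12.86%

β_L = β_U × [1 + (1 − t)(D/E)] = 1.036 × [1 + (1 − 0.27) × 1.01]
    = 1.036 × [1 + 0.73 × 1.01] = 1.036 × 1.7373 = 1.7998
E(R) = R_f + β_L × MRP = 3.52% + 1.7998 × 5.19% = 12.86%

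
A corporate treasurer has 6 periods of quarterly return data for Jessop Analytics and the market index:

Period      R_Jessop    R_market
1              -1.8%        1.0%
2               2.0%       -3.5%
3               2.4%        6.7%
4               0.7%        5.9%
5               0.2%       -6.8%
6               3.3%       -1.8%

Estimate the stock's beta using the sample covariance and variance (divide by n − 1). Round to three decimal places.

Mean R_i = (-1.8 + 2.0 + 2.4 + 0.7 + 0.2 + 3.3) / 6 = 1.1333%
Mean R_m = (1.0 − 3.5 + 6.7 + 5.9 − 6.8 − 1.8) / 6 = 0.2500%
Σ(R_i − R̄_i)(R_m − R̄_m) = 2.4100  ⇒  Cov = 2.4100 / 5 = 0.4820
Σ(R_m − R̄_m)² = 142.0550  ⇒  Var(R_m) = 142.0550 / 5 = 28.4110
β = Cov / Var(R_m) = 0.4820 / 28.4110 = 0.0170

0.017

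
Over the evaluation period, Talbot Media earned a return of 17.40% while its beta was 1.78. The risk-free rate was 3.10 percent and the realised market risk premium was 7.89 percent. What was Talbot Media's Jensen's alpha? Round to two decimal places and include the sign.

CAPM benchmark = R_f + β(R_m − R_f) = 3.10% + 1.78 × 7.89% = 17.1442%
α = actual − benchmark = 17.40% − 17.1442% = +0.26%

+0.26%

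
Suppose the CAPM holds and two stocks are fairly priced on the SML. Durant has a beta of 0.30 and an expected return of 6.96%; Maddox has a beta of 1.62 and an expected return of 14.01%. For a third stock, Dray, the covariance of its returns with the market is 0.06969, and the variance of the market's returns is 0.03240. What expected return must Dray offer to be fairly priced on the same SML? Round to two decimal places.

MRP = (14.01% − 6.96%) / (1.62 − 0.30) = 5.3409%
R_f = 6.96% − 0.30 × 5.3409% = 5.3577%
β_Dray = Cov / Var(R_m) = 0.06969 / 0.03240 = 2.1509
E(R_Dray) = R_f + β × MRP = 5.3577% + 2.1509 × 5.3409% = 16.85%

16.85%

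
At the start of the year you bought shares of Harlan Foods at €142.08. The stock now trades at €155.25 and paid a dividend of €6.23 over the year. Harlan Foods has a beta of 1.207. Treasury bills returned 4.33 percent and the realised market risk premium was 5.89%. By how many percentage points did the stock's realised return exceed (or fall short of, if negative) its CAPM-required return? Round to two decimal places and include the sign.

Realised HPR = (P1 + D1 − P0) / P0 = (155.25 + 6.23 − 142.08) / 142.08 = 19.40 / 142.08 = 13.6543%
CAPM required = R_f + β·MRP = 4.33% + 1.207 × 5.89% = 11.43923%
α = realised − required = 13.6543% − 11.43923% = +2.22%

+2.22%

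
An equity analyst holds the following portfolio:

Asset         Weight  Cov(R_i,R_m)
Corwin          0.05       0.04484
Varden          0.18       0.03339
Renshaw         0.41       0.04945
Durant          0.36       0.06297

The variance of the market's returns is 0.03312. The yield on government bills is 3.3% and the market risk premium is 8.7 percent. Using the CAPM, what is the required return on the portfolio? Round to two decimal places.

β_Corwin = 0.04484 / 0.03312 = 1.3539
β_Varden = 0.03339 / 0.03312 = 1.0082
β_Renshaw = 0.04945 / 0.03312 = 1.4931
β_Durant = 0.06297 / 0.03312 = 1.9013
β_P = Σ w_i β_i = 0.05×1.3539 + 0.18×1.0082 + 0.41×1.4931 + 0.36×1.9013 = 1.5458
E(R_P) = R_f + β_P × MRP = 3.3% + 1.5458 × 8.7% = 16.75%

16.75%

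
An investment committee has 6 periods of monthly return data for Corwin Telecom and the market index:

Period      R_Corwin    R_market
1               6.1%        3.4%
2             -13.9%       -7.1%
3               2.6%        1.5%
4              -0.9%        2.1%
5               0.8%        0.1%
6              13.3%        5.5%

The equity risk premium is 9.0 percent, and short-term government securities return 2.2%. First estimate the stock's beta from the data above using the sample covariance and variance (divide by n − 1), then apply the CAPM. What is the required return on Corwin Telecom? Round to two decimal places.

Mean R_i = (6.1 − 13.9 + 2.6 − 0.9 + 0.8 + 13.3) / 6 = 1.3333%
Mean R_m = (3.4 − 7.1 + 1.5 + 2.1 + 0.1 + 5.5) / 6 = 0.9167%
Σ(R_i − R̄_i)(R_m − R̄_m) = 187.3367  ⇒  Cov = 187.3367 / 5 = 37.4673
Σ(R_m − R̄_m)² = 93.8483  ⇒  Var(R_m) = 93.8483 / 5 = 18.7697
β = Cov / Var(R_m) = 37.4673 / 18.7697 = 1.9962
E(R) = R_f + β × MRP = 2.2% + 1.9962 × 9.0% = 20.17%

20.17%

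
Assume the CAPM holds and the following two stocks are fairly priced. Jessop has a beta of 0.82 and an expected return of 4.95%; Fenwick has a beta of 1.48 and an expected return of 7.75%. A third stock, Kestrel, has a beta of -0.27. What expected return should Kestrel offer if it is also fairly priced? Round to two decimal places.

0.33%

MRP (SML slope) = (7.75% − 4.95%) / (1.48 − 0.82) = 2.80% / 0.66 = 4.2424%
R_f (intercept) = 4.95% − 0.82 × 4.2424% = 1.4712%
E(R_Kestrel) = R_f + β × MRP = 1.4712% + -0.27 × 4.2424% = 0.33%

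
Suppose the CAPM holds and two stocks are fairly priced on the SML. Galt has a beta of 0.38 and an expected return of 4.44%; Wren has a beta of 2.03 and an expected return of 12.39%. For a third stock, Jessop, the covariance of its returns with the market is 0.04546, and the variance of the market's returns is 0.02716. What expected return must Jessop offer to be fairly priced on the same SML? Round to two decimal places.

10.67%

MRP = (12.39% − 4.44%) / (2.03 − 0.38) = 4.8182%
R_f = 4.44% − 0.38 × 4.8182% = 2.6091%
β_Jessop = Cov / Var(R_m) = 0.04546 / 0.02716 = 1.6738
E(R_Jessop) = R_f + β × MRP = 2.6091% + 1.6738 × 4.8182% = 10.67%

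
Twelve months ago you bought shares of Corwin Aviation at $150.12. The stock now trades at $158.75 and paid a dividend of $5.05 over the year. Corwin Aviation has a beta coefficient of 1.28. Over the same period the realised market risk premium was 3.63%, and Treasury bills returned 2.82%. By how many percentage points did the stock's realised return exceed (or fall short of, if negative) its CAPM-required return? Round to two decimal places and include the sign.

Realised HPR = (P1 + D1 − P0) / P0 = (158.75 + 5.05 − 150.12) / 150.12 = 13.68 / 150.12 = 9.1127%
CAPM required = R_f + β·MRP = 2.82% + 1.28 × 3.63% = 7.4664%
α = realised − required = 9.1127% − 7.4664% = +1.65%

+1.65%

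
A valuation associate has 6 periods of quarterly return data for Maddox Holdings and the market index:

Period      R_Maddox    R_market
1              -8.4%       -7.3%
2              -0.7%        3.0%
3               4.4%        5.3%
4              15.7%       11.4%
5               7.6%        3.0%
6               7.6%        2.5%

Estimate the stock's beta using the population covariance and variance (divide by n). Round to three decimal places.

Mean R_i = (-8.4 − 0.7 + 4.4 + 15.7 + 7.6 + 7.6) / 6 = 4.3667%
Mean R_m = (-7.3 + 3.0 + 5.3 + 11.4 + 3.0 + 2.5) / 6 = 2.9833%
Σ(R_i − R̄_i)(R_m − R̄_m) = 225.1567  ⇒  Cov = 225.1567 / 6 = 37.5261
Σ(R_m − R̄_m)² = 182.1883  ⇒  Var(R_m) = 182.1883 / 6 = 30.3647
β = Cov / Var(R_m) = 37.5261 / 30.3647 = 1.2358

1.236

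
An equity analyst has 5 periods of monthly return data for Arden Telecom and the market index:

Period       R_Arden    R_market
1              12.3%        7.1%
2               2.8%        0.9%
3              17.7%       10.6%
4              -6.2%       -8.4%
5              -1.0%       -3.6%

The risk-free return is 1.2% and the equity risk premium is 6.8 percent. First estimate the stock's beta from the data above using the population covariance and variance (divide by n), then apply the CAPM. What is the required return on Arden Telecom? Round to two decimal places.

9.74%

Mean R_i = (12.3 + 2.8 + 17.7 − 6.2 − 1.0) / 5 = 5.1200%
Mean R_m = (7.1 + 0.9 + 10.6 − 8.4 − 3.6) / 5 = 1.3200%
Σ(R_i − R̄_i)(R_m − R̄_m) = 299.3580  ⇒  Cov = 299.3580 / 5 = 59.8716
Σ(R_m − R̄_m)² = 238.3880  ⇒  Var(R_m) = 238.3880 / 5 = 47.6776
β = Cov / Var(R_m) = 59.8716 / 47.6776 = 1.2558
E(R) = R_f + β × MRP = 1.2% + 1.2558 × 6.8% = 9.74%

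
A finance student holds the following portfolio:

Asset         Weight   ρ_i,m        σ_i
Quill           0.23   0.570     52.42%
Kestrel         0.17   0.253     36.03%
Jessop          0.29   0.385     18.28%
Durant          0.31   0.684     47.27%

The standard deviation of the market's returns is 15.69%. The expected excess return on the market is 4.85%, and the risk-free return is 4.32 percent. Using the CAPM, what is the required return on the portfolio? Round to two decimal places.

10.65%

β_Quill = 0.570 × 52.42% / 15.69% = 1.9044
β_Kestrel = 0.253 × 36.03% / 15.69% = 0.5810
β_Jessop = 0.385 × 18.28% / 15.69% = 0.4486
β_Durant = 0.684 × 47.27% / 15.69% = 2.0607
β_P = Σ w_i β_i = 0.23×1.9044 + 0.17×0.5810 + 0.29×0.4486 + 0.31×2.0607 = 1.3057
E(R_P) = R_f + β_P × MRP = 4.32% + 1.3057 × 4.85% = 10.65%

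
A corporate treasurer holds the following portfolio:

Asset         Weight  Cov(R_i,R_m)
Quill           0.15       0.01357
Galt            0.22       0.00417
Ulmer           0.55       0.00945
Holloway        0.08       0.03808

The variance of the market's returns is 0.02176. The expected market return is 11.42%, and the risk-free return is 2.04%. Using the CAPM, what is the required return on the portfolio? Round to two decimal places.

6.87%

β_Quill = 0.01357 / 0.02176 = 0.6236
β_Galt = 0.00417 / 0.02176 = 0.1916
β_Ulmer = 0.00945 / 0.02176 = 0.4343
β_Holloway = 0.03808 / 0.02176 = 1.7500
β_P = Σ w_i β_i = 0.15×0.6236 + 0.22×0.1916 + 0.55×0.4343 + 0.08×1.7500 = 0.5146
MRP = 11.42% − 2.04% = 9.38%
E(R_P) = R_f + β_P × MRP = 2.04% + 0.5146 × 9.38% = 6.87%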